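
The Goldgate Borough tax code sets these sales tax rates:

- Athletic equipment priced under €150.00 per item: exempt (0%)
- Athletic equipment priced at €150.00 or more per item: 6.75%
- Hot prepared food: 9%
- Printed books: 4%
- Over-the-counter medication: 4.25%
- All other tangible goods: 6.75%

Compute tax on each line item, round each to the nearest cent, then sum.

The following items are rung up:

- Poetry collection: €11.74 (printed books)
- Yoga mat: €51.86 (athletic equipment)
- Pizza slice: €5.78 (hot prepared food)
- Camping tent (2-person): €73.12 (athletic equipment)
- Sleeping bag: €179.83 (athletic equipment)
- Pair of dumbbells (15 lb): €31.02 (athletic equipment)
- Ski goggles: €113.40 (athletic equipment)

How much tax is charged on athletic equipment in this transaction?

Yoga mat €51.86: athletic equipment, under €150.00 → 0% → €0.00
Camping tent (2-person) €73.12: athletic equipment, under €150.00 → 0% → €0.00
Sleeping bag €179.83: athletic equipment, €150.00 or more → 6.75% → €12.14
Pair of dumbbells (15 lb) €31.02: athletic equipment, under €150.00 → 0% → €0.00
Ski goggles €113.40: athletic equipment, under €150.00 → 0% → €0.00
Tax on athletic equipment = €0.00 + €0.00 + €12.14 + €0.00 + €0.00 = €12.14

€12.14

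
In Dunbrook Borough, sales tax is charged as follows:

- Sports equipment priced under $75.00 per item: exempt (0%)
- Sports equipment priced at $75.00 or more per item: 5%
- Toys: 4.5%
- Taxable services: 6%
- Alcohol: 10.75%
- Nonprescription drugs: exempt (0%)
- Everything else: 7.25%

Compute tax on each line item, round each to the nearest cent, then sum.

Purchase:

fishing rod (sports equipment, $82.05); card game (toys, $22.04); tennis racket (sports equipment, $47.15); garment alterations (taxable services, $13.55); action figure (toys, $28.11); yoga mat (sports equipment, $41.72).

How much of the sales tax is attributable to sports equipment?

Fishing rod $82.05: sports equipment, $75.00 or more → 5% → $4.10
Tennis racket $47.15: sports equipment, under $75.00 → 0% → $0.00
Yoga mat $41.72: sports equipment, under $75.00 → 0% → $0.00
Tax on sports equipment = $4.10 + $0.00 + $0.00 = $4.10

$4.10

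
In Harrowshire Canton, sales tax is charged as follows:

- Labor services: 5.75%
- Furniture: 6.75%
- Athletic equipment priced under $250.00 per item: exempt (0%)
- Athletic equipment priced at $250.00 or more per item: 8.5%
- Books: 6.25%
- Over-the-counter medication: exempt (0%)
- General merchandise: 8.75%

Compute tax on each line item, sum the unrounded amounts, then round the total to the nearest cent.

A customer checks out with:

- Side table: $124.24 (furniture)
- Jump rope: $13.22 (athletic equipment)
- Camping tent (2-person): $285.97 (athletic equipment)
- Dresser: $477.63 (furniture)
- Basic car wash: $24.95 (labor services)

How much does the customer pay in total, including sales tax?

Side table $124.24: furniture → 6.75% → $8.3862
Jump rope $13.22: athletic equipment, under $250.00 → 0% → $0.00
Camping tent (2-person) $285.97: athletic equipment, $250.00 or more → 8.5% → $24.30745
Dresser $477.63: furniture → 6.75% → $32.240025
Basic car wash $24.95: labor services → 5.75% → $1.434625
Subtotal = $926.01; unrounded tax = $66.3683 → $66.37; total due = $992.38

$992.38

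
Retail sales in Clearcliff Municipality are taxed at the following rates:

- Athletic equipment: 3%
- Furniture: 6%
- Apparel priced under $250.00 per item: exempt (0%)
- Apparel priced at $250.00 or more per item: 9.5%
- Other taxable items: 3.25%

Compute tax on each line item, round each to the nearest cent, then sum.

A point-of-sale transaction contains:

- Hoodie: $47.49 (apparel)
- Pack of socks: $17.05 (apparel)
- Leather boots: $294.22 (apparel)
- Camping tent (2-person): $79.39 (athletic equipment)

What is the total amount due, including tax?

Hoodie $47.49: apparel, under $250.00 → 0% → $0.00
Pack of socks $17.05: apparel, under $250.00 → 0% → $0.00
Leather boots $294.22: apparel, $250.00 or more → 9.5% → $27.95
Camping tent (2-person) $79.39: athletic equipment → 3% → $2.38
Subtotal = $438.15; tax = $30.33; total due = $468.48

$468.48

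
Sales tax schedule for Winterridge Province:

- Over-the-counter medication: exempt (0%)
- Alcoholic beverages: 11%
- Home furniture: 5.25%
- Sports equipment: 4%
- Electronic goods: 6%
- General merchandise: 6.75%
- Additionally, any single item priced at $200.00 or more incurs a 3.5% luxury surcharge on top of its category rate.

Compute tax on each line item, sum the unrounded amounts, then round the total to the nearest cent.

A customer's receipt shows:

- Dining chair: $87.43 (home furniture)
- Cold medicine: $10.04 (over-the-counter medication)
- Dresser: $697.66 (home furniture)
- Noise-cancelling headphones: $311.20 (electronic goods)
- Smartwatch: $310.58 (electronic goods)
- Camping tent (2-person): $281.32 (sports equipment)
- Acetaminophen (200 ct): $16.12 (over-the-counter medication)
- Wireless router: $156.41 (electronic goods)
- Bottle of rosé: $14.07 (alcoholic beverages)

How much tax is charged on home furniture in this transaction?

Dining chair $87.43: home furniture → 5.25% → $4.590075
Dresser $697.66: home furniture → 5.25% + 3.5% surcharge = 8.75% → $61.04525
Tax on home furniture: unrounded sum = $65.635325 → $65.64

$65.64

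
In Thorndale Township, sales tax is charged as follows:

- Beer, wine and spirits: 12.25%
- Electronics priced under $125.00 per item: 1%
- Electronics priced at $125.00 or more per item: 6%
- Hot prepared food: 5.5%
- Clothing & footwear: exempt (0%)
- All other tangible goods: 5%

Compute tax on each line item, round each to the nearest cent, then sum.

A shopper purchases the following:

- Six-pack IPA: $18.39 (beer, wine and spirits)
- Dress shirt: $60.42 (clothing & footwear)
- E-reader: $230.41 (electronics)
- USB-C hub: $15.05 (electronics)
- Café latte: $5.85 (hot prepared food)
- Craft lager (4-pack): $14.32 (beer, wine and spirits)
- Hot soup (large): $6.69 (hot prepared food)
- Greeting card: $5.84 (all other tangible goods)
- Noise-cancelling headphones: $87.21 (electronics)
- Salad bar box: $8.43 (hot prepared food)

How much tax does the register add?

$20.28

Six-pack IPA $18.39: beer, wine and spirits → 12.25% → $2.25
Dress shirt $60.42: clothing & footwear → 0% → $0.00
E-reader $230.41: electronics, $125.00 or more → 6% → $13.82
USB-C hub $15.05: electronics, under $125.00 → 1% → $0.15
Café latte $5.85: hot prepared food → 5.5% → $0.32
Craft lager (4-pack) $14.32: beer, wine and spirits → 12.25% → $1.75
Hot soup (large) $6.69: hot prepared food → 5.5% → $0.37
Greeting card $5.84: all other tangible goods → 5% → $0.29
Noise-cancelling headphones $87.21: electronics, under $125.00 → 1% → $0.87
Salad bar box $8.43: hot prepared food → 5.5% → $0.46
Total tax = $2.25 + $13.82 + $0.15 + $0.32 + $1.75 + $0.37 + $0.29 + $0.87 + $0.46 = $20.28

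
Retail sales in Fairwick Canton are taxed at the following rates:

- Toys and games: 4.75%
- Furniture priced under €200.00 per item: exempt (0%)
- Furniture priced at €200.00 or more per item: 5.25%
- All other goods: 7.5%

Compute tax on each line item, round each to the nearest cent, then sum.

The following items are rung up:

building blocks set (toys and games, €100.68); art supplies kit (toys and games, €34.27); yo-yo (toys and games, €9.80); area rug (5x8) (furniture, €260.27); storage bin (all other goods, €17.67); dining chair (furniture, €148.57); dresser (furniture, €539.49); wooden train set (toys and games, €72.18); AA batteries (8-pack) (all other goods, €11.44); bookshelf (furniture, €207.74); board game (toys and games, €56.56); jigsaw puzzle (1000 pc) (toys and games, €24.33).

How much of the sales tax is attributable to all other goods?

Storage bin €17.67: all other goods → 7.5% → €1.33
AA batteries (8-pack) €11.44: all other goods → 7.5% → €0.86
Tax on all other goods = €1.33 + €0.86 = €2.19

€2.19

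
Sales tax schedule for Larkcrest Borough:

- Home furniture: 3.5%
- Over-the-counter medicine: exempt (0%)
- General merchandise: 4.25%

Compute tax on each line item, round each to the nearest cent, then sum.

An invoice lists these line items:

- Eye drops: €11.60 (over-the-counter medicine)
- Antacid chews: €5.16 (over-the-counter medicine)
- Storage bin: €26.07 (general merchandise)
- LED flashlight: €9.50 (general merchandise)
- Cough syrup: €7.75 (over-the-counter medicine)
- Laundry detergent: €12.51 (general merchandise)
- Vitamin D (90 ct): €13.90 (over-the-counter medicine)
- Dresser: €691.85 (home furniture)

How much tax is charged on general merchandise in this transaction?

€2.04

Storage bin €26.07: general merchandise → 4.25% → €1.11
LED flashlight €9.50: general merchandise → 4.25% → €0.40
Laundry detergent €12.51: general merchandise → 4.25% → €0.53
Tax on general merchandise = €1.11 + €0.40 + €0.53 = €2.04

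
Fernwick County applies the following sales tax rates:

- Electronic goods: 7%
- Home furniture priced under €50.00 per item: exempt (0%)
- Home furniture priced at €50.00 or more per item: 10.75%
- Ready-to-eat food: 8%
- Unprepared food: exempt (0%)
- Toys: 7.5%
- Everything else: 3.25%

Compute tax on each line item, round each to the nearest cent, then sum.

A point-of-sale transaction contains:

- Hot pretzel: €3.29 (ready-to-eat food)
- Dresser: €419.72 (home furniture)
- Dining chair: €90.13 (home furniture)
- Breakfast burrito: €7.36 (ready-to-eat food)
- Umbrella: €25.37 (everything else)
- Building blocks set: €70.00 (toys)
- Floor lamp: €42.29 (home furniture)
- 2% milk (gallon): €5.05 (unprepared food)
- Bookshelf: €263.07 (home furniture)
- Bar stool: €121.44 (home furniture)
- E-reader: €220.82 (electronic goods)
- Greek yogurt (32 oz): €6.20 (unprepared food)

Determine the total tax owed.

Hot pretzel €3.29: ready-to-eat food → 8% → €0.26
Dresser €419.72: home furniture, €50.00 or more → 10.75% → €45.12
Dining chair €90.13: home furniture, €50.00 or more → 10.75% → €9.69
Breakfast burrito €7.36: ready-to-eat food → 8% → €0.59
Umbrella €25.37: everything else → 3.25% → €0.82
Building blocks set €70.00: toys → 7.5% → €5.25
Floor lamp €42.29: home furniture, under €50.00 → 0% → €0.00
2% milk (gallon) €5.05: unprepared food → 0% → €0.00
Bookshelf €263.07: home furniture, €50.00 or more → 10.75% → €28.28
Bar stool €121.44: home furniture, €50.00 or more → 10.75% → €13.05
E-reader €220.82: electronic goods → 7% → €15.46
Greek yogurt (32 oz) €6.20: unprepared food → 0% → €0.00
Total tax = €0.26 + €45.12 + €9.69 + €0.59 + €0.82 + €5.25 + €28.28 + €13.05 + €15.46 = €118.52

€118.52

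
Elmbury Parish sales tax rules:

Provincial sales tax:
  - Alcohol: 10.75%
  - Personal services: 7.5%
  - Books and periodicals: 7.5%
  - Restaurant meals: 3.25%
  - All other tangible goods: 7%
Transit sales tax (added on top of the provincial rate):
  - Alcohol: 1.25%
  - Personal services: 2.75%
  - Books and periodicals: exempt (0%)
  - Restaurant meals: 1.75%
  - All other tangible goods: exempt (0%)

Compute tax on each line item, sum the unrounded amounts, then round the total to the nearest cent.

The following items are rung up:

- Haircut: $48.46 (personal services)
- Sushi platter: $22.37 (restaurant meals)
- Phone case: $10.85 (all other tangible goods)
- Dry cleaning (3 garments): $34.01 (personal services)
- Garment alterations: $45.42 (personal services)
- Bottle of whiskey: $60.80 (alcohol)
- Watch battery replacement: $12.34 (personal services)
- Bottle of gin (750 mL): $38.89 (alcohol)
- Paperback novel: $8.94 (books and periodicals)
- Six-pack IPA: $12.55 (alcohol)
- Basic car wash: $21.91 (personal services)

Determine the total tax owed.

$32.64

Haircut $48.46: personal services → 7.5% + 2.75% transit = 10.25% → $4.96715
Sushi platter $22.37: restaurant meals → 3.25% + 1.75% transit = 5% → $1.1185
Phone case $10.85: all other tangible goods → 7% + 0% transit = 7% → $0.7595
Dry cleaning (3 garments) $34.01: personal services → 7.5% + 2.75% transit = 10.25% → $3.486025
Garment alterations $45.42: personal services → 7.5% + 2.75% transit = 10.25% → $4.65555
Bottle of whiskey $60.80: alcohol → 10.75% + 1.25% transit = 12% → $7.296
Watch battery replacement $12.34: personal services → 7.5% + 2.75% transit = 10.25% → $1.26485
Bottle of gin (750 mL) $38.89: alcohol → 10.75% + 1.25% transit = 12% → $4.6668
Paperback novel $8.94: books and periodicals → 7.5% + 0% transit = 7.5% → $0.6705
Six-pack IPA $12.55: alcohol → 10.75% + 1.25% transit = 12% → $1.506
Basic car wash $21.91: personal services → 7.5% + 2.75% transit = 10.25% → $2.245775
Unrounded tax sum = $32.63665 → $32.64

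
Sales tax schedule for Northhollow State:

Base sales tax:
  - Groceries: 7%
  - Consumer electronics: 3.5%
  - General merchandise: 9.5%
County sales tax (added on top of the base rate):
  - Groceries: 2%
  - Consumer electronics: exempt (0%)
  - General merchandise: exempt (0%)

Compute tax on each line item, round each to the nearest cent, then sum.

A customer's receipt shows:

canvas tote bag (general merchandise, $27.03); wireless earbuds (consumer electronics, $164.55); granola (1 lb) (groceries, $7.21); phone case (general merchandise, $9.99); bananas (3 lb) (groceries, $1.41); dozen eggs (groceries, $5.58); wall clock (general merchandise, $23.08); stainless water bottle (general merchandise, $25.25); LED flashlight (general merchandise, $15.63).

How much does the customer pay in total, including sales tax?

Canvas tote bag $27.03: general merchandise → 9.5% + 0% county = 9.5% → $2.57
Wireless earbuds $164.55: consumer electronics → 3.5% + 0% county = 3.5% → $5.76
Granola (1 lb) $7.21: groceries → 7% + 2% county = 9% → $0.65
Phone case $9.99: general merchandise → 9.5% + 0% county = 9.5% → $0.95
Bananas (3 lb) $1.41: groceries → 7% + 2% county = 9% → $0.13
Dozen eggs $5.58: groceries → 7% + 2% county = 9% → $0.50
Wall clock $23.08: general merchandise → 9.5% + 0% county = 9.5% → $2.19
Stainless water bottle $25.25: general merchandise → 9.5% + 0% county = 9.5% → $2.40
LED flashlight $15.63: general merchandise → 9.5% + 0% county = 9.5% → $1.48
Subtotal = $279.73; tax = $16.63; total due = $296.36

$296.36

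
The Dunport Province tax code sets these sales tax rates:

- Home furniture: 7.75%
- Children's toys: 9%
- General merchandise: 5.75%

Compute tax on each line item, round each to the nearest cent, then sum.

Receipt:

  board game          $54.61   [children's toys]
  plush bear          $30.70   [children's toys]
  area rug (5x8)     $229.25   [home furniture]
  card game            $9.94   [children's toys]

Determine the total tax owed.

Board game $54.61: children's toys → 9% → $4.91
Plush bear $30.70: children's toys → 9% → $2.76
Area rug (5x8) $229.25: home furniture → 7.75% → $17.77
Card game $9.94: children's toys → 9% → $0.89
Total tax = $4.91 + $2.76 + $17.77 + $0.89 = $26.33

$26.33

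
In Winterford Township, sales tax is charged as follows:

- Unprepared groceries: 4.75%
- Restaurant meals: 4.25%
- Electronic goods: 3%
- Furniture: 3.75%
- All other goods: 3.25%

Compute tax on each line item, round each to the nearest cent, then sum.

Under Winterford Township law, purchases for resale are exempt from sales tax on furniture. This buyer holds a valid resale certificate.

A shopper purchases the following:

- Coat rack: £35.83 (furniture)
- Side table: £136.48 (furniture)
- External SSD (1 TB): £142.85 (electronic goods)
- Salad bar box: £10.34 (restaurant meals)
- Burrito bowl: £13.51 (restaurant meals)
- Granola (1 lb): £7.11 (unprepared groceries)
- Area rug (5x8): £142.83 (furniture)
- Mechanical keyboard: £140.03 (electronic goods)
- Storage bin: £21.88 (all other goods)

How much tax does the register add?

Coat rack £35.83: furniture, buyer-exempt → 0% → £0.00
Side table £136.48: furniture, buyer-exempt → 0% → £0.00
External SSD (1 TB) £142.85: electronic goods → 3% → £4.29
Salad bar box £10.34: restaurant meals → 4.25% → £0.44
Burrito bowl £13.51: restaurant meals → 4.25% → £0.57
Granola (1 lb) £7.11: unprepared groceries → 4.75% → £0.34
Area rug (5x8) £142.83: furniture, buyer-exempt → 0% → £0.00
Mechanical keyboard £140.03: electronic goods → 3% → £4.20
Storage bin £21.88: all other goods → 3.25% → £0.71
Total tax = £4.29 + £0.44 + £0.57 + £0.34 + £4.20 + £0.71 = £10.55

£10.55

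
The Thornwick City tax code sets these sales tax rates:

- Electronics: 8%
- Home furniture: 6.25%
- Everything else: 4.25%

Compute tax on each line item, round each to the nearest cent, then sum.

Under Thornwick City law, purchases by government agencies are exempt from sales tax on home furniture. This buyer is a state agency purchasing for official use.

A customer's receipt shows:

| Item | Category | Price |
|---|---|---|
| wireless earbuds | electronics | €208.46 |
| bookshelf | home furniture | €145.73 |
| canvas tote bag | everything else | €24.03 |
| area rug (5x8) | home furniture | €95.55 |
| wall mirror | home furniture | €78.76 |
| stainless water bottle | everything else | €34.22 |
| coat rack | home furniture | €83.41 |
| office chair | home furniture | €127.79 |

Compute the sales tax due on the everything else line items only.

€2.47

Canvas tote bag €24.03: everything else → 4.25% → €1.02
Stainless water bottle €34.22: everything else → 4.25% → €1.45
Tax on everything else = €1.02 + €1.45 = €2.47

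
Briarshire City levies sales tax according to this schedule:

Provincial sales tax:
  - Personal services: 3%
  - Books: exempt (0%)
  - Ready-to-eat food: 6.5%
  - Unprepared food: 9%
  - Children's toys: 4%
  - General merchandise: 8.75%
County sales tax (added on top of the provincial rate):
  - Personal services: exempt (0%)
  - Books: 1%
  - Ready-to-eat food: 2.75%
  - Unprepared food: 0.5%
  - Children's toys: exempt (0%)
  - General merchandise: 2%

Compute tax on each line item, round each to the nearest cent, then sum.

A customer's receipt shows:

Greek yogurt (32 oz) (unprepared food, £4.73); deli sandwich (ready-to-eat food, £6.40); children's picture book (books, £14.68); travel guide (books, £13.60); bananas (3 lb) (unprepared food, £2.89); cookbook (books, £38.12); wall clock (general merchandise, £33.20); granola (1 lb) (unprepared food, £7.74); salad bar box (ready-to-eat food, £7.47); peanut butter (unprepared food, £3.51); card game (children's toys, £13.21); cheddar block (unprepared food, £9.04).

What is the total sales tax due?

Greek yogurt (32 oz) £4.73: unprepared food → 9% + 0.5% county = 9.5% → £0.45
Deli sandwich £6.40: ready-to-eat food → 6.5% + 2.75% county = 9.25% → £0.59
Children's picture book £14.68: books → 0% + 1% county = 1% → £0.15
Travel guide £13.60: books → 0% + 1% county = 1% → £0.14
Bananas (3 lb) £2.89: unprepared food → 9% + 0.5% county = 9.5% → £0.27
Cookbook £38.12: books → 0% + 1% county = 1% → £0.38
Wall clock £33.20: general merchandise → 8.75% + 2% county = 10.75% → £3.57
Granola (1 lb) £7.74: unprepared food → 9% + 0.5% county = 9.5% → £0.74
Salad bar box £7.47: ready-to-eat food → 6.5% + 2.75% county = 9.25% → £0.69
Peanut butter £3.51: unprepared food → 9% + 0.5% county = 9.5% → £0.33
Card game £13.21: children's toys → 4% + 0% county = 4% → £0.53
Cheddar block £9.04: unprepared food → 9% + 0.5% county = 9.5% → £0.86
Total tax = £0.45 + £0.59 + £0.15 + £0.14 + £0.27 + £0.38 + £3.57 + £0.74 + £0.69 + £0.33 + £0.53 + £0.86 = £8.70

£8.70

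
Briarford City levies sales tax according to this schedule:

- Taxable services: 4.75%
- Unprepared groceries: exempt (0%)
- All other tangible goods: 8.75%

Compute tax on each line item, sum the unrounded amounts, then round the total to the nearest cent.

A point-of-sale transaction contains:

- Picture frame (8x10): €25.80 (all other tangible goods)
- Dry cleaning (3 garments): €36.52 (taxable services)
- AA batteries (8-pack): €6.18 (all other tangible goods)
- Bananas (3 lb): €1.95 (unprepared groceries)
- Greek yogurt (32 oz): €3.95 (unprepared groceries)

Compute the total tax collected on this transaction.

€4.53

Picture frame (8x10) €25.80: all other tangible goods → 8.75% → €2.2575
Dry cleaning (3 garments) €36.52: taxable services → 4.75% → €1.7347
AA batteries (8-pack) €6.18: all other tangible goods → 8.75% → €0.54075
Bananas (3 lb) €1.95: unprepared groceries → 0% → €0.00
Greek yogurt (32 oz) €3.95: unprepared groceries → 0% → €0.00
Unrounded tax sum = €4.53295 → €4.53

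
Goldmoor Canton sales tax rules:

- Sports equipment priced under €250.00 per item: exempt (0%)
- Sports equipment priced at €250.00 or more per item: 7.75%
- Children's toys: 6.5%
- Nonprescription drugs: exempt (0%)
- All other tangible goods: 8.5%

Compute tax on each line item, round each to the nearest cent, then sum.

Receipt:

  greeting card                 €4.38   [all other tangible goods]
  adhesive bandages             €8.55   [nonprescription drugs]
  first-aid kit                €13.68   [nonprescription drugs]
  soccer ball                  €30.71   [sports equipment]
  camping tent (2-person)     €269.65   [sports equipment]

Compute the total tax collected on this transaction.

€21.27

Greeting card €4.38: all other tangible goods → 8.5% → €0.37
Adhesive bandages €8.55: nonprescription drugs → 0% → €0.00
First-aid kit €13.68: nonprescription drugs → 0% → €0.00
Soccer ball €30.71: sports equipment, under €250.00 → 0% → €0.00
Camping tent (2-person) €269.65: sports equipment, €250.00 or more → 7.75% → €20.90
Total tax = €0.37 + €20.90 = €21.27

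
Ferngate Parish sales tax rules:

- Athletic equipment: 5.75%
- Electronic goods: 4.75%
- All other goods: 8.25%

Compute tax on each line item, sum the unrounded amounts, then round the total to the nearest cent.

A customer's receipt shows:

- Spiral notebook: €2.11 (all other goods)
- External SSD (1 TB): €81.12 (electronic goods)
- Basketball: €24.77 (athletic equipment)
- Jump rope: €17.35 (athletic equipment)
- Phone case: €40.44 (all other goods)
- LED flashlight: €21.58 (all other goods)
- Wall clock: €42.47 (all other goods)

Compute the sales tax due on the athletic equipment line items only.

€2.42

Basketball €24.77: athletic equipment → 5.75% → €1.424275
Jump rope €17.35: athletic equipment → 5.75% → €0.997625
Tax on athletic equipment: unrounded sum = €2.4219 → €2.42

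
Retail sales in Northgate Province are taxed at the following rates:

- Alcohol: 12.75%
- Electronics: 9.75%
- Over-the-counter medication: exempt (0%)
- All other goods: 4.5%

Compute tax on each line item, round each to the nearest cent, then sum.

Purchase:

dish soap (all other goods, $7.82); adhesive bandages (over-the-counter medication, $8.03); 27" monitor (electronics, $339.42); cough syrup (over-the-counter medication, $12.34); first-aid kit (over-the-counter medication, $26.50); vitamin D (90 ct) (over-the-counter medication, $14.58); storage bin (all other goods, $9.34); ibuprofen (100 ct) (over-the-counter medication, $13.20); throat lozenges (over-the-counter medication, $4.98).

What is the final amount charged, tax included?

$470.07

Dish soap $7.82: all other goods → 4.5% → $0.35
Adhesive bandages $8.03: over-the-counter medication → 0% → $0.00
27" monitor $339.42: electronics → 9.75% → $33.09
Cough syrup $12.34: over-the-counter medication → 0% → $0.00
First-aid kit $26.50: over-the-counter medication → 0% → $0.00
Vitamin D (90 ct) $14.58: over-the-counter medication → 0% → $0.00
Storage bin $9.34: all other goods → 4.5% → $0.42
Ibuprofen (100 ct) $13.20: over-the-counter medication → 0% → $0.00
Throat lozenges $4.98: over-the-counter medication → 0% → $0.00
Subtotal = $436.21; tax = $33.86; total due = $470.07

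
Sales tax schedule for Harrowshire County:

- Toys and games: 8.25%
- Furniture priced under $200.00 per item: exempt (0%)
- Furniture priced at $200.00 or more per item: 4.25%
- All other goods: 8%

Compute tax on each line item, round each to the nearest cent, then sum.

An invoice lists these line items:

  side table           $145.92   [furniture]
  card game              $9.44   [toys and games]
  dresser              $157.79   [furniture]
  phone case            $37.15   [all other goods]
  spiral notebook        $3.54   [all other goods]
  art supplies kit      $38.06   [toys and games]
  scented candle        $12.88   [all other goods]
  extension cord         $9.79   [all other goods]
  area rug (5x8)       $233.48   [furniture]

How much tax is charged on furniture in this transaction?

$9.92

Side table $145.92: furniture, under $200.00 → 0% → $0.00
Dresser $157.79: furniture, under $200.00 → 0% → $0.00
Area rug (5x8) $233.48: furniture, $200.00 or more → 4.25% → $9.92
Tax on furniture = $0.00 + $0.00 + $9.92 = $9.92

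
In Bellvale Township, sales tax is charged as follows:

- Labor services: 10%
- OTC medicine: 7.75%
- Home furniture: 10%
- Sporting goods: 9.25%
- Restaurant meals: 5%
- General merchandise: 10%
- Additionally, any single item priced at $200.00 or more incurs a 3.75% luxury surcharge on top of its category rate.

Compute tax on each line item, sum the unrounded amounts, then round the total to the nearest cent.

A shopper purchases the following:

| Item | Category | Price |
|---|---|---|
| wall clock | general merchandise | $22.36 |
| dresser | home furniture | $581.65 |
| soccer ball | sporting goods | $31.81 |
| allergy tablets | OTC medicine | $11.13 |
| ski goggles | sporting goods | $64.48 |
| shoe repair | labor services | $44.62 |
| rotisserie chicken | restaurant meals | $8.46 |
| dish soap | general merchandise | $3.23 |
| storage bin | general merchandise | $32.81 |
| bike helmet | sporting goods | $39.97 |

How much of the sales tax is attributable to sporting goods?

Soccer ball $31.81: sporting goods → 9.25% → $2.942425
Ski goggles $64.48: sporting goods → 9.25% → $5.9644
Bike helmet $39.97: sporting goods → 9.25% → $3.697225
Tax on sporting goods: unrounded sum = $12.60405 → $12.60

$12.60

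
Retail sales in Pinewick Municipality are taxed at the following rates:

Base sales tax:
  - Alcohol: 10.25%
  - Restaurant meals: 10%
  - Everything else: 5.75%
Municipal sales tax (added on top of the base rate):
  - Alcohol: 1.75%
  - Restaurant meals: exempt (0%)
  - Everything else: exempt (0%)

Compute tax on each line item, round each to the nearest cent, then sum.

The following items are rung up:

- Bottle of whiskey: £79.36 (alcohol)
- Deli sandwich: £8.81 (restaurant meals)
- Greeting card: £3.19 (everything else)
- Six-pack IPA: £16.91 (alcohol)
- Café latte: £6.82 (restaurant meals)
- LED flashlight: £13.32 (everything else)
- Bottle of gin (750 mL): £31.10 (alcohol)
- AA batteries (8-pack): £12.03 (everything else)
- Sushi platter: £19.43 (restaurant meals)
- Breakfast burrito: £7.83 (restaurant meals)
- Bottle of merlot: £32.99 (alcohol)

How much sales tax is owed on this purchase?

£25.16

Bottle of whiskey £79.36: alcohol → 10.25% + 1.75% municipal = 12% → £9.52
Deli sandwich £8.81: restaurant meals → 10% + 0% municipal = 10% → £0.88
Greeting card £3.19: everything else → 5.75% + 0% municipal = 5.75% → £0.18
Six-pack IPA £16.91: alcohol → 10.25% + 1.75% municipal = 12% → £2.03
Café latte £6.82: restaurant meals → 10% + 0% municipal = 10% → £0.68
LED flashlight £13.32: everything else → 5.75% + 0% municipal = 5.75% → £0.77
Bottle of gin (750 mL) £31.10: alcohol → 10.25% + 1.75% municipal = 12% → £3.73
AA batteries (8-pack) £12.03: everything else → 5.75% + 0% municipal = 5.75% → £0.69
Sushi platter £19.43: restaurant meals → 10% + 0% municipal = 10% → £1.94
Breakfast burrito £7.83: restaurant meals → 10% + 0% municipal = 10% → £0.78
Bottle of merlot £32.99: alcohol → 10.25% + 1.75% municipal = 12% → £3.96
Total tax = £9.52 + £0.88 + £0.18 + £2.03 + £0.68 + £0.77 + £3.73 + £0.69 + £1.94 + £0.78 + £3.96 = £25.16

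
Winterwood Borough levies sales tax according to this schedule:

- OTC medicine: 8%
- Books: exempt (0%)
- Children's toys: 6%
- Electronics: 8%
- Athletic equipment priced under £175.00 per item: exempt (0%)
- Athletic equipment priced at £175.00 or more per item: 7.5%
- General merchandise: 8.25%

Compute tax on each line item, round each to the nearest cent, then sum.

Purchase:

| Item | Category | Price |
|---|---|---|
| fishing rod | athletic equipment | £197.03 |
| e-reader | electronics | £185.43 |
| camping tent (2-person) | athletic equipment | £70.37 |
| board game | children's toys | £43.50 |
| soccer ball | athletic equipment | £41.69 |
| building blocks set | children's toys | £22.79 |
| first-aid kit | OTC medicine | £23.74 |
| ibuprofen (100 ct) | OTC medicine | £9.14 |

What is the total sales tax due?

£36.22

Fishing rod £197.03: athletic equipment, £175.00 or more → 7.5% → £14.78
E-reader £185.43: electronics → 8% → £14.83
Camping tent (2-person) £70.37: athletic equipment, under £175.00 → 0% → £0.00
Board game £43.50: children's toys → 6% → £2.61
Soccer ball £41.69: athletic equipment, under £175.00 → 0% → £0.00
Building blocks set £22.79: children's toys → 6% → £1.37
First-aid kit £23.74: OTC medicine → 8% → £1.90
Ibuprofen (100 ct) £9.14: OTC medicine → 8% → £0.73
Total tax = £14.78 + £14.83 + £2.61 + £1.37 + £1.90 + £0.73 = £36.22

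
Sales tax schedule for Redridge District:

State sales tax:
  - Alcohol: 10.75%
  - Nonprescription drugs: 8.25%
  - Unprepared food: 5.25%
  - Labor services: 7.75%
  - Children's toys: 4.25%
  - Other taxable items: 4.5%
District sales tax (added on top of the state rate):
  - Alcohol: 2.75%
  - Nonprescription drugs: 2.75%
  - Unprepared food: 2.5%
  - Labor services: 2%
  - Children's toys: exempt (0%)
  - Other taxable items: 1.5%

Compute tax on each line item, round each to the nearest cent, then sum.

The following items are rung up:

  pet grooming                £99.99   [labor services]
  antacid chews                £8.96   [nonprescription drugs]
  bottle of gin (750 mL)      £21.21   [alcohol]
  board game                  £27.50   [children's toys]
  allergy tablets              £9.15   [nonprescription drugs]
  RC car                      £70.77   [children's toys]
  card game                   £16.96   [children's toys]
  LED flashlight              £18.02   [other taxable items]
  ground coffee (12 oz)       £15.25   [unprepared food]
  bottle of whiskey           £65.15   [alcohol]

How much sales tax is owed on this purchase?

Pet grooming £99.99: labor services → 7.75% + 2% district = 9.75% → £9.75
Antacid chews £8.96: nonprescription drugs → 8.25% + 2.75% district = 11% → £0.99
Bottle of gin (750 mL) £21.21: alcohol → 10.75% + 2.75% district = 13.5% → £2.86
Board game £27.50: children's toys → 4.25% + 0% district = 4.25% → £1.17
Allergy tablets £9.15: nonprescription drugs → 8.25% + 2.75% district = 11% → £1.01
RC car £70.77: children's toys → 4.25% + 0% district = 4.25% → £3.01
Card game £16.96: children's toys → 4.25% + 0% district = 4.25% → £0.72
LED flashlight £18.02: other taxable items → 4.5% + 1.5% district = 6% → £1.08
Ground coffee (12 oz) £15.25: unprepared food → 5.25% + 2.5% district = 7.75% → £1.18
Bottle of whiskey £65.15: alcohol → 10.75% + 2.75% district = 13.5% → £8.80
Total tax = £9.75 + £0.99 + £2.86 + £1.17 + £1.01 + £3.01 + £0.72 + £1.08 + £1.18 + £8.80 = £30.57

£30.57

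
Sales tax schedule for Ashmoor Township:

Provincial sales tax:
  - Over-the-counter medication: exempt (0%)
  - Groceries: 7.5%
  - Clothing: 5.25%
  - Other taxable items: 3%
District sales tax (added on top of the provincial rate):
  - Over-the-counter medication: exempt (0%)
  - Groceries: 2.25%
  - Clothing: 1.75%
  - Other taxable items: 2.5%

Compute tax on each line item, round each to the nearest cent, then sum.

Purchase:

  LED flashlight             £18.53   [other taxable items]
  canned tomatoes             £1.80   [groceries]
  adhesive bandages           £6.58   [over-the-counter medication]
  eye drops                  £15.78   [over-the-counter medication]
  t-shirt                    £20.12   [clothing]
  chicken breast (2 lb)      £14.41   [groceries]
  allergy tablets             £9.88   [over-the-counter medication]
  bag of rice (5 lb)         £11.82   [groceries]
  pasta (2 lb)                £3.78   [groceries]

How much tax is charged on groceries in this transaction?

£3.10

Canned tomatoes £1.80: groceries → 7.5% + 2.25% district = 9.75% → £0.18
Chicken breast (2 lb) £14.41: groceries → 7.5% + 2.25% district = 9.75% → £1.40
Bag of rice (5 lb) £11.82: groceries → 7.5% + 2.25% district = 9.75% → £1.15
Pasta (2 lb) £3.78: groceries → 7.5% + 2.25% district = 9.75% → £0.37
Tax on groceries = £0.18 + £1.40 + £1.15 + £0.37 = £3.10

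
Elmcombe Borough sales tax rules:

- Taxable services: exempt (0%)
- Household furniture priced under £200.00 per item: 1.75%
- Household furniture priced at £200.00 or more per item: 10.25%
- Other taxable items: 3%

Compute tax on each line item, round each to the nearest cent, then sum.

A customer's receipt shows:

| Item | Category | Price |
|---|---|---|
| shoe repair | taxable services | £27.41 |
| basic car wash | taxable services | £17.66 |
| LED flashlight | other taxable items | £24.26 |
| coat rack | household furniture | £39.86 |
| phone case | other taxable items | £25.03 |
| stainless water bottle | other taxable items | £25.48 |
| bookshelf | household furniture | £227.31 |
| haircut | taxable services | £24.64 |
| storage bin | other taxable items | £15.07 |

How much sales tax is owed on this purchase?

Shoe repair £27.41: taxable services → 0% → £0.00
Basic car wash £17.66: taxable services → 0% → £0.00
LED flashlight £24.26: other taxable items → 3% → £0.73
Coat rack £39.86: household furniture, under £200.00 → 1.75% → £0.70
Phone case £25.03: other taxable items → 3% → £0.75
Stainless water bottle £25.48: other taxable items → 3% → £0.76
Bookshelf £227.31: household furniture, £200.00 or more → 10.25% → £23.30
Haircut £24.64: taxable services → 0% → £0.00
Storage bin £15.07: other taxable items → 3% → £0.45
Total tax = £0.73 + £0.70 + £0.75 + £0.76 + £23.30 + £0.45 = £26.69

£26.69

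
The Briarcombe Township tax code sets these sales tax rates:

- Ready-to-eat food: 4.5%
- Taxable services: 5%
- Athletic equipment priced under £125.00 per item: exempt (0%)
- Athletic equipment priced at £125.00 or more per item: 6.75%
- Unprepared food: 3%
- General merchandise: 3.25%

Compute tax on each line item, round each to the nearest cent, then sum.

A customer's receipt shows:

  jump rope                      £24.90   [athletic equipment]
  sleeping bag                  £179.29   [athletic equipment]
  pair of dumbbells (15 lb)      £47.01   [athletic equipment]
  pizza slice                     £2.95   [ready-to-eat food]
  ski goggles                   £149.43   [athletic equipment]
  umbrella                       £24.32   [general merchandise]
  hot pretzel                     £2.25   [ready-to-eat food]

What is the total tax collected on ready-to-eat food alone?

Pizza slice £2.95: ready-to-eat food → 4.5% → £0.13
Hot pretzel £2.25: ready-to-eat food → 4.5% → £0.10
Tax on ready-to-eat food = £0.13 + £0.10 = £0.23

£0.23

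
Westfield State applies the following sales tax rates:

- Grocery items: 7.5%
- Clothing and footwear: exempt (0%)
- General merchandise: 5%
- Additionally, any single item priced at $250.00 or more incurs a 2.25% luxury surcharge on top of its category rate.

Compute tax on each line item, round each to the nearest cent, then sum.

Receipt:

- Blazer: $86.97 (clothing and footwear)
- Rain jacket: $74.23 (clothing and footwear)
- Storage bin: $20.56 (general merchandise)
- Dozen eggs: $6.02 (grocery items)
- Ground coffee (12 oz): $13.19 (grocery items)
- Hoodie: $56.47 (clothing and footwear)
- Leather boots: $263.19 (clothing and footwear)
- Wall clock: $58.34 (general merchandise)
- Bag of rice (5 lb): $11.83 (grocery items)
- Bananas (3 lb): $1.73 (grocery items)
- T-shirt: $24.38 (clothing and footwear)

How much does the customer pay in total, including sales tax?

$629.24

Blazer $86.97: clothing and footwear → 0% → $0.00
Rain jacket $74.23: clothing and footwear → 0% → $0.00
Storage bin $20.56: general merchandise → 5% → $1.03
Dozen eggs $6.02: grocery items → 7.5% → $0.45
Ground coffee (12 oz) $13.19: grocery items → 7.5% → $0.99
Hoodie $56.47: clothing and footwear → 0% → $0.00
Leather boots $263.19: clothing and footwear → 0% + 2.25% surcharge = 2.25% → $5.92
Wall clock $58.34: general merchandise → 5% → $2.92
Bag of rice (5 lb) $11.83: grocery items → 7.5% → $0.89
Bananas (3 lb) $1.73: grocery items → 7.5% → $0.13
T-shirt $24.38: clothing and footwear → 0% → $0.00
Subtotal = $616.91; tax = $12.33; total due = $629.24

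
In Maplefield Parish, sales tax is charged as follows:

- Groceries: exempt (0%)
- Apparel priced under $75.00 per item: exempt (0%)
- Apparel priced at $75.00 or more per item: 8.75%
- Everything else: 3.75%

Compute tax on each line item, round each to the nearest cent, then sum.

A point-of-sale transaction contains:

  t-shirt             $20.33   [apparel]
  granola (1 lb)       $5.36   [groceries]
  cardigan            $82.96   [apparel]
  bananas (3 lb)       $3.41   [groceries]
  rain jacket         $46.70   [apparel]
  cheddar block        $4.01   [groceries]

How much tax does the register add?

T-shirt $20.33: apparel, under $75.00 → 0% → $0.00
Granola (1 lb) $5.36: groceries → 0% → $0.00
Cardigan $82.96: apparel, $75.00 or more → 8.75% → $7.26
Bananas (3 lb) $3.41: groceries → 0% → $0.00
Rain jacket $46.70: apparel, under $75.00 → 0% → $0.00
Cheddar block $4.01: groceries → 0% → $0.00
Total tax = $7.26

$7.26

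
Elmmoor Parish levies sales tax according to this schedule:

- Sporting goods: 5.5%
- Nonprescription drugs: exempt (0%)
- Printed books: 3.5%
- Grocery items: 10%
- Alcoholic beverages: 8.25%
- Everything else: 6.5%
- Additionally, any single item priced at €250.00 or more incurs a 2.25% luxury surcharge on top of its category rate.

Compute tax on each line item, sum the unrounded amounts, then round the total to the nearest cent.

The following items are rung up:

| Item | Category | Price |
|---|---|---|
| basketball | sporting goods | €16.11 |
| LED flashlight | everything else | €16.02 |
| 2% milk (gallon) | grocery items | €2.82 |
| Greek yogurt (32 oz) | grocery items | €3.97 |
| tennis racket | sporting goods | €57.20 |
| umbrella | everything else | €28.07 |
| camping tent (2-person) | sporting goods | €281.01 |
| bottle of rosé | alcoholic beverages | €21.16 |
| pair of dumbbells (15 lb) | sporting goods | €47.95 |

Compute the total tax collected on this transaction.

€33.74

Basketball €16.11: sporting goods → 5.5% → €0.88605
LED flashlight €16.02: everything else → 6.5% → €1.0413
2% milk (gallon) €2.82: grocery items → 10% → €0.282
Greek yogurt (32 oz) €3.97: grocery items → 10% → €0.397
Tennis racket €57.20: sporting goods → 5.5% → €3.146
Umbrella €28.07: everything else → 6.5% → €1.82455
Camping tent (2-person) €281.01: sporting goods → 5.5% + 2.25% surcharge = 7.75% → €21.778275
Bottle of rosé €21.16: alcoholic beverages → 8.25% → €1.7457
Pair of dumbbells (15 lb) €47.95: sporting goods → 5.5% → €2.63725
Unrounded tax sum = €33.738125 → €33.74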